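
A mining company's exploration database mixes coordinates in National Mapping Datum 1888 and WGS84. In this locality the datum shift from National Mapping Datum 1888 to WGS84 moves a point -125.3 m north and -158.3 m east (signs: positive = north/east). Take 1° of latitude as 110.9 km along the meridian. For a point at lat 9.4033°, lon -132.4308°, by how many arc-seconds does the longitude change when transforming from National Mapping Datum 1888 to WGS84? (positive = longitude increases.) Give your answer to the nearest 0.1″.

At latitude 9.4033°, cos φ = 0.986563.
1° of longitude at this latitude = 110.9 × cos φ = 109.41 km, so Δλ = -158.3 / 109409.8 = -0.0014469° = -5.209″.

Δλ = -5.2″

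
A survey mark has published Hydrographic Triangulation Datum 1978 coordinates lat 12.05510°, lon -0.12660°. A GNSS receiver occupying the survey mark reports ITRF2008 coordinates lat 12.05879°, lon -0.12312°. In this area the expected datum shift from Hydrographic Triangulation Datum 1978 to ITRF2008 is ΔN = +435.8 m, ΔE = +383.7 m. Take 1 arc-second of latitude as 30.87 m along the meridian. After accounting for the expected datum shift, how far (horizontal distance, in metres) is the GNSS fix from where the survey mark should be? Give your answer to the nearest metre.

Observed coordinate differences: Δφ = +0.00369°, Δλ = +0.00348°.
Converting to metres (1° lat = 111132 m, cos φ = 0.977947): observed ΔN = 410.1 m, observed ΔE = 378.2 m.
Subtracting the expected shift leaves a residual of 410.1 − (435.8) = -25.7 m north and 378.2 − (383.7) = -5.5 m east.
Residual distance = √((-25.7)² + (-5.5)²) = 26.3 m.

26 m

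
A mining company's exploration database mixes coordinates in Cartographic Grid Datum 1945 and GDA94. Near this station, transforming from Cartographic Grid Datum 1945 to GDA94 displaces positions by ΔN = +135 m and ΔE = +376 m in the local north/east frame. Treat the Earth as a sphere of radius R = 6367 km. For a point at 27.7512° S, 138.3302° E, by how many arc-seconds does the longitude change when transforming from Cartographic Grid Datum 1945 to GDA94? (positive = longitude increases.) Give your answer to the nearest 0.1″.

Δλ = 13.8″

At latitude -27.7512°, cos φ = 0.884978.
One radian of longitude at latitude φ spans R cos φ, so Δλ = ΔE / (R cos φ) = 376.0 / (6367000 × 0.884978) = 6.6730e-05 rad = 13.764″.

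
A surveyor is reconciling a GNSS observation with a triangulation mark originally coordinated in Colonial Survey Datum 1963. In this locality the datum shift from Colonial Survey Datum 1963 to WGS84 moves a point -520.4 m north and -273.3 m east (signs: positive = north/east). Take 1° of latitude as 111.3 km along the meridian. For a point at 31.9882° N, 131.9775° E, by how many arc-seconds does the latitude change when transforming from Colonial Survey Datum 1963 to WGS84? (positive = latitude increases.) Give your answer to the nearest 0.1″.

Δφ = -16.8″

1° of latitude = 111.3 km, so Δφ = -520.4 / 111300 = -0.0046757° = -16.832″.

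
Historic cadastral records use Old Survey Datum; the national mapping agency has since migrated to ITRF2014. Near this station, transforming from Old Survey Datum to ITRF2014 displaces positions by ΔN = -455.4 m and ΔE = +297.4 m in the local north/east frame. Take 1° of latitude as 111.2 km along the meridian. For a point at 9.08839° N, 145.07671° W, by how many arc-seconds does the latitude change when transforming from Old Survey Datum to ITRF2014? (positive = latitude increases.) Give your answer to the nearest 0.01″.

Δφ = -14.74″

1° of latitude = 111.2 km, so Δφ = -455.4 / 111200 = -0.0040953° = -14.743″.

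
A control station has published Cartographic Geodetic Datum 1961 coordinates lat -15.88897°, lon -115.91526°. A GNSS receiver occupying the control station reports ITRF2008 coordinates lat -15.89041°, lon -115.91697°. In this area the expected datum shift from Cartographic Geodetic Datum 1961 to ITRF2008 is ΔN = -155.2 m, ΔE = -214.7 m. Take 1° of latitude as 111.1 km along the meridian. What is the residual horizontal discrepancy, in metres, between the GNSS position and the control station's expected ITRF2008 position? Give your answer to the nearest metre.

Observed coordinate differences: Δφ = -0.00144°, Δλ = -0.00171°.
Converting to metres (1° lat = 111100 m, cos φ = 0.961794): observed ΔN = -160.0 m, observed ΔE = -182.7 m.
Subtracting the expected shift leaves a residual of -160.0 − (-155.2) = -4.8 m north and -182.7 − (-214.7) = 32.0 m east.
Residual distance = √((-4.8)² + 32.0²) = 32.3 m.

32 m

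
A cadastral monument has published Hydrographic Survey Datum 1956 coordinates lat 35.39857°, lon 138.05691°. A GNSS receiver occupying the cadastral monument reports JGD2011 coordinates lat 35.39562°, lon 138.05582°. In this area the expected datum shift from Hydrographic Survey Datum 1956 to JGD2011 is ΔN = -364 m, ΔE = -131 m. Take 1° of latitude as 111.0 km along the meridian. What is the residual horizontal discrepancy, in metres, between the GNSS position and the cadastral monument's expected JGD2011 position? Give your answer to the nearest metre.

49 m

Observed coordinate differences: Δφ = -0.00295°, Δλ = -0.00109°.
Converting to metres (1° lat = 111000 m, cos φ = 0.815142): observed ΔN = -327.4 m, observed ΔE = -98.6 m.
Subtracting the expected shift leaves a residual of -327.4 − (-364) = 36.6 m north and -98.6 − (-131) = 32.4 m east.
Residual distance = √(36.6² + 32.4²) = 48.8 m.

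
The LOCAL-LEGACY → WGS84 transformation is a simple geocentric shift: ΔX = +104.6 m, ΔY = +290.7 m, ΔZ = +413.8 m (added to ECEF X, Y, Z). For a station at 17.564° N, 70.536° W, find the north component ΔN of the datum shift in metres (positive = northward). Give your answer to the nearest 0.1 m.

ΔN = 466.7 m

At φ = 17.564°, λ = -70.536°: sin φ = 0.301771, cos φ = 0.953380, sin λ = -0.942851, cos λ = 0.333215.
ΔN = −sin φ cos λ·ΔX − sin φ sin λ·ΔY + cos φ·ΔZ = −(0.301771)(0.333215)(104.6) − (0.301771)(-0.942851)(290.7) + (0.953380)(413.8) = 466.70 m.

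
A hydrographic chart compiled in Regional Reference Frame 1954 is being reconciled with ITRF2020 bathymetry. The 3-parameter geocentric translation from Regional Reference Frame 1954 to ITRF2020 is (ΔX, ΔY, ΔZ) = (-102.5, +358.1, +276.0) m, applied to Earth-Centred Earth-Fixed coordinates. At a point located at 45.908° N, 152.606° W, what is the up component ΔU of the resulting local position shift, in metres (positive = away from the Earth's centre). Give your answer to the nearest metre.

ΔU = 147 m

The local up (radial) axis is (cos φ cos λ, cos φ sin λ, sin φ), giving ΔU = 63.323 − 114.645 + 198.230 = 146.91 m.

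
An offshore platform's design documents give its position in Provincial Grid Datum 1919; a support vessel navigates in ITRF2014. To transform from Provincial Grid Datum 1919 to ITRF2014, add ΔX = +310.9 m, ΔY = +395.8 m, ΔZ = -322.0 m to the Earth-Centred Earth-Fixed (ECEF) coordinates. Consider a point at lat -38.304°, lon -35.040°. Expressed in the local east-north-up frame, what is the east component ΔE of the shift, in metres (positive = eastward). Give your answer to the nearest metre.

ΔE = 503 m

At φ = -38.304°, λ = -35.040°: sin φ = -0.619834, cos φ = 0.784733, sin λ = -0.574148, cos λ = 0.818751.
ΔE = −sin λ·ΔX + cos λ·ΔY = −(-0.574148)·(310.9) + (0.818751)·(395.8) = 502.56 m.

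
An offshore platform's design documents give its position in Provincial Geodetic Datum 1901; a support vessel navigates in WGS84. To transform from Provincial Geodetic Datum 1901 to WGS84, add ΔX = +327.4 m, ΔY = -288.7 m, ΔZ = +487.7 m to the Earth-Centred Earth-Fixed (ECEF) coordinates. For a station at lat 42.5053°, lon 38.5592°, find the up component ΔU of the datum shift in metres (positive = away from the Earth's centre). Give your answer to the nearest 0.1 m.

ΔU = 385.6 m

The local up (radial) axis is (cos φ cos λ, cos φ sin λ, sin φ), giving ΔU = 188.738 − 132.664 + 329.519 = 385.59 m.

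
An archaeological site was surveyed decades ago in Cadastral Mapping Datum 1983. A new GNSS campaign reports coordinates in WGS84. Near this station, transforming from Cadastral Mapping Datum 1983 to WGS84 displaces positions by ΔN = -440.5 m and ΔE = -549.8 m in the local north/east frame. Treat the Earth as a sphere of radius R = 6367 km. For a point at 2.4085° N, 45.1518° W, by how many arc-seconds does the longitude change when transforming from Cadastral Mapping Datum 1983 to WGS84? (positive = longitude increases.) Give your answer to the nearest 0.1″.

Δλ = -17.8″

At latitude 2.4085°, cos φ = 0.999117.
One radian of longitude at latitude φ spans R cos φ, so Δλ = ΔE / (R cos φ) = -549.8 / (6367000 × 0.999117) = -8.6428e-05 rad = -17.827″.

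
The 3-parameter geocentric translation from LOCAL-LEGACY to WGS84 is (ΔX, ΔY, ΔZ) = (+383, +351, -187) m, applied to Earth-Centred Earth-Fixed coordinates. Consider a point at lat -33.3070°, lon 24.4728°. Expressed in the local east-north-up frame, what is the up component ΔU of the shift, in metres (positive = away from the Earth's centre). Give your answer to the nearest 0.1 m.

At φ = -33.3070°, λ = 24.4728°: sin φ = -0.549125, cos φ = 0.835740, sin λ = 0.414261, cos λ = 0.910158.
ΔU = cos φ cos λ·ΔX + cos φ sin λ·ΔY + sin φ·ΔZ = (0.835740)(0.910158)(383) + (0.835740)(0.414261)(351) + (-0.549125)(-187) = 515.54 m.

ΔU = 515.5 m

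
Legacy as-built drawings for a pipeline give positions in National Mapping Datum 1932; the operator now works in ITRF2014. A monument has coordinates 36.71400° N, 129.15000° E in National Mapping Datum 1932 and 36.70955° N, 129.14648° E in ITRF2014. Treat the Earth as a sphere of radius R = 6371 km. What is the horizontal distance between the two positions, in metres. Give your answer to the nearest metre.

586 m

Δφ = 36.70955° − 36.71400° = -0.00445°; Δλ = 129.14648° − 129.15000° = -0.00352°.
1° along a meridian = πR/180 = 111195 m.
ΔN = Δφ × 111195 = -494.8 m; ΔE = Δλ × 111195 × cos(36.71400°) = -0.00352 × 111195 × 0.801630 = -313.8 m.
Distance = √(ΔE² + ΔN²) = √((-313.8)² + (-494.8)²) = 585.9 m.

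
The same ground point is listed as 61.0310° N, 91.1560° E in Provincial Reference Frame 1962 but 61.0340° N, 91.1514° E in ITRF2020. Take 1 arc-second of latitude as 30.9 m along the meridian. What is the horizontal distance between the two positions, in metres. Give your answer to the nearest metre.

Δφ = 61.0340° − 61.0310° = +0.0030°; Δλ = 91.1514° − 91.1560° = -0.0046°.
1° of latitude = 3600 × 30.90 = 111240 m.
ΔN = Δφ × 111240 = 333.7 m; ΔE = Δλ × 111240 × cos(61.0310°) = -0.0046 × 111240 × 0.484336 = -247.8 m.
Distance = √(ΔE² + ΔN²) = √((-247.8)² + 333.7²) = 415.7 m.

416 m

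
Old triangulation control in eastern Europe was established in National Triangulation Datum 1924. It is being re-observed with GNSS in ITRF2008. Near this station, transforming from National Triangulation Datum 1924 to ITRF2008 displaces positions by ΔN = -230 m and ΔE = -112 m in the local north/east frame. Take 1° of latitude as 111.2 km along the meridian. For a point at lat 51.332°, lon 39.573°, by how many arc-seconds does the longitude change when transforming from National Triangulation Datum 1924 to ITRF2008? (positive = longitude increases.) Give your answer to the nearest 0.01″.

Δλ = -5.80″

At latitude 51.332°, cos φ = 0.624807.
1° of longitude at this latitude = 111.2 × cos φ = 69.48 km, so Δλ = -112.0 / 69478.5 = -0.0016120° = -5.803″.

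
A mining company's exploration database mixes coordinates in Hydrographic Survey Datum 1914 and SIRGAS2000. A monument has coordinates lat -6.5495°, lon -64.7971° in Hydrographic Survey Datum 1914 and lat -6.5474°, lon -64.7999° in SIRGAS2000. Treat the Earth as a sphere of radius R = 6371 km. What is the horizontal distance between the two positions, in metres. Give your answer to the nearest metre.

Δφ = -6.5474° − -6.5495° = +0.0021°; Δλ = -64.7999° − -64.7971° = -0.0028°.
1° along a meridian = πR/180 = 111195 m.
ΔN = Δφ × 111195 = 233.5 m; ΔE = Δλ × 111195 × cos(-6.5495°) = -0.0028 × 111195 × 0.993474 = -309.3 m.
Distance = √(ΔE² + ΔN²) = √((-309.3)² + 233.5²) = 387.6 m.

388 m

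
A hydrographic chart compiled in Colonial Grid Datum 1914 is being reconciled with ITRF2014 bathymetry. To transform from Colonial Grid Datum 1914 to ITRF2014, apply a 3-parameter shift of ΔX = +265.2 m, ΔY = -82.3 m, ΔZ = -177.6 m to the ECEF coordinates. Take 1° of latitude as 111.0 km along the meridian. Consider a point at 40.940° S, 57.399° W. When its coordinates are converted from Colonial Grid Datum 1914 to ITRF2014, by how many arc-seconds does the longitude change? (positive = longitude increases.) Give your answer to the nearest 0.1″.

Δλ = 7.7″

sin φ = -0.655268, cos φ = 0.755396, sin λ = -0.842443, cos λ = 0.538785.
East component: ΔE = −sin λ·ΔX + cos λ·ΔY = −(-0.842443)(265.2) + (0.538785)(-82.3) = 179.07 m.
1° of latitude spans 111000 m; at latitude φ, 1° of longitude spans that × cos φ = 83849.0 m, so Δλ = 179.07 / 83849.0 × 3600 = 7.688″.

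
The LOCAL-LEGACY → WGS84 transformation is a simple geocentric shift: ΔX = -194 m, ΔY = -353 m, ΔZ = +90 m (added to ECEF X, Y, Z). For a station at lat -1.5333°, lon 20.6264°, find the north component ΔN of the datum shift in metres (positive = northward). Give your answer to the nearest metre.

The local north axis is (−sin φ cos λ, −sin φ sin λ, cos φ), giving ΔN = -4.858 − 3.327 + 89.968 = 81.78 m.

ΔN = 82 m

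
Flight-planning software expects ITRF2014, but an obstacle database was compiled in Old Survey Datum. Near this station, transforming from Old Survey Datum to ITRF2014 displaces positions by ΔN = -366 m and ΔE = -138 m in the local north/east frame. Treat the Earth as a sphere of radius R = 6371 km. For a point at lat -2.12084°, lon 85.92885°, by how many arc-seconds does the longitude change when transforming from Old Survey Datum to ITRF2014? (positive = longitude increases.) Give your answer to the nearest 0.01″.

Δλ = -4.47″

At latitude -2.12084°, cos φ = 0.999315.
One radian of longitude at latitude φ spans R cos φ, so Δλ = ΔE / (R cos φ) = -138.0 / (6371000 × 0.999315) = -2.1675e-05 rad = -4.471″.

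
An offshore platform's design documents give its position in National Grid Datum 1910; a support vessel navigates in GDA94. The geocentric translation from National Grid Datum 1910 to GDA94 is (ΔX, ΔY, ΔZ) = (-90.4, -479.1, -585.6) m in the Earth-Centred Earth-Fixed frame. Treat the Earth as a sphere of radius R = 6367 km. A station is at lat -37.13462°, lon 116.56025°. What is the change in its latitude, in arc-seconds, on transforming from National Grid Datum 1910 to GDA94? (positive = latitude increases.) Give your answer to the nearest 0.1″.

Δφ = -22.7″

sin φ = -0.603690, cos φ = 0.797219, sin λ = 0.894465, cos λ = -0.447139.
North component: ΔN = −sin φ cos λ·ΔX − sin φ sin λ·ΔY + cos φ·ΔZ = −(-0.603690)(-0.447139)(-90.4) − (-0.603690)(0.894465)(-479.1) + (0.797219)(-585.6) = -701.15 m.
1° of latitude spans πR/180 = 111125 m, so Δφ = -701.15 / 111125 × 3600 = -22.715″.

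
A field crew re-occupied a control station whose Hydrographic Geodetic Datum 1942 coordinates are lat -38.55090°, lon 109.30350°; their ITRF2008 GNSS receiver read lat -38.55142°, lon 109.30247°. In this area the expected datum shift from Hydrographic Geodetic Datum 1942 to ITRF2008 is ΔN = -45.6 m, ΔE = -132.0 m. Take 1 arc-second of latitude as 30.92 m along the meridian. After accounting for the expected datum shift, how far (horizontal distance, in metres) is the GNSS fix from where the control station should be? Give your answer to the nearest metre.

Observed coordinate differences: Δφ = -0.00052°, Δλ = -0.00103°.
Converting to metres (1° lat = 111312 m, cos φ = 0.782055): observed ΔN = -57.9 m, observed ΔE = -89.7 m.
Subtracting the expected shift leaves a residual of -57.9 − (-45.6) = -12.3 m north and -89.7 − (-132.0) = 42.3 m east.
Residual distance = √((-12.3)² + 42.3²) = 44.1 m.

44 m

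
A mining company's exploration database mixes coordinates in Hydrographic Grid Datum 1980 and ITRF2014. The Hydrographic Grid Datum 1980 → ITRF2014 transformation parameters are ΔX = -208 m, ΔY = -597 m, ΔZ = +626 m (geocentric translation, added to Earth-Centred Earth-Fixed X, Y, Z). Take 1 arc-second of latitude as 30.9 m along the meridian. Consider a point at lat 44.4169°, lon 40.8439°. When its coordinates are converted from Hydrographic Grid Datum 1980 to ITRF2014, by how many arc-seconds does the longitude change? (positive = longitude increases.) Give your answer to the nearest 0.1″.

sin φ = 0.699874, cos φ = 0.714266, sin λ = 0.654000, cos λ = 0.756494.
East component: ΔE = −sin λ·ΔX + cos λ·ΔY = −(0.654000)(-208) + (0.756494)(-597) = -315.59 m.
1° of latitude spans 3600 × 30.90 = 111240 m; at latitude φ, 1° of longitude spans that × cos φ = 79455.0 m, so Δλ = -315.59 / 79455.0 × 3600 = -14.299″.

Δλ = -14.3″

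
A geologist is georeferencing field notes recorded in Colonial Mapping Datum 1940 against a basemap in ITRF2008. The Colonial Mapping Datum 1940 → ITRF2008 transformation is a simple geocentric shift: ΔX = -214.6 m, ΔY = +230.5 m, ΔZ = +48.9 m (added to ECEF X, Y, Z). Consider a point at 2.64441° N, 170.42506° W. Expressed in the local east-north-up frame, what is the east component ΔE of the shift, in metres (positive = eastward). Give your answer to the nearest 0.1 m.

The local east axis at (φ, λ) is (−sin λ, cos λ, 0), so ΔE = −sin(-170.42506°)·(-214.6) + cos(-170.42506°)·230.5 = -262.98 m.

ΔE = -263.0 m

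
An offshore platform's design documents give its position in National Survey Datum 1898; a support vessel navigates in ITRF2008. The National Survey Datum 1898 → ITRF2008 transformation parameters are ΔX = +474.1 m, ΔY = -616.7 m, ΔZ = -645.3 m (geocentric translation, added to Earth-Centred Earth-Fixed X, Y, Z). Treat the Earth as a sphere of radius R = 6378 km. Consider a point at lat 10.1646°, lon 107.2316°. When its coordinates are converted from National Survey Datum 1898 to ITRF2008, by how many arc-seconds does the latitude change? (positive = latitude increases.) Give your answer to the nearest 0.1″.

Δφ = -16.4″

sin φ = 0.176477, cos φ = 0.984305, sin λ = 0.955115, cos λ = -0.296235.
North component: ΔN = −sin φ cos λ·ΔX − sin φ sin λ·ΔY + cos φ·ΔZ = −(0.176477)(-0.296235)(474.1) − (0.176477)(0.955115)(-616.7) + (0.984305)(-645.3) = -506.44 m.
1° of latitude spans πR/180 = 111317 m, so Δφ = -506.44 / 111317 × 3600 = -16.378″.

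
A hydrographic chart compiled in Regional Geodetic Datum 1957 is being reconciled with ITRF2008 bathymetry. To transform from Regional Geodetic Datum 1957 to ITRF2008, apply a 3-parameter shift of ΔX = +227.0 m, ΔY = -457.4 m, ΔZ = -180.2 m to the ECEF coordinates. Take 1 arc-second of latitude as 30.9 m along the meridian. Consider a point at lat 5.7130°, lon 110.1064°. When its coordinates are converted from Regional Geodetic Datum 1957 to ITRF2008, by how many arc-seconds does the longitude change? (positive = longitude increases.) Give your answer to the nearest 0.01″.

Δλ = -1.82″

sin φ = 0.099546, cos φ = 0.995033, sin λ = 0.939056, cos λ = -0.343765.
East component: ΔE = −sin λ·ΔX + cos λ·ΔY = −(0.939056)(227.0) + (-0.343765)(-457.4) = -55.93 m.
1° of latitude spans 3600 × 30.90 = 111240 m; at latitude φ, 1° of longitude spans that × cos φ = 110687.5 m, so Δλ = -55.93 / 110687.5 × 3600 = -1.819″.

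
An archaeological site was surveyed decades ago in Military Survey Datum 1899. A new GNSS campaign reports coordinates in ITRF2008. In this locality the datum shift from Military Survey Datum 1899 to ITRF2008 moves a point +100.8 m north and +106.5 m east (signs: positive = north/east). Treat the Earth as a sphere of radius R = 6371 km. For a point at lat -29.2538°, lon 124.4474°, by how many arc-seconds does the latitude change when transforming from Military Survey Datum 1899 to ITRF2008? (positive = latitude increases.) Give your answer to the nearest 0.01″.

Δφ = 3.26″

On a sphere of radius R, 1 rad of latitude = R, so Δφ = ΔN / R = 100.8 / 6371000 = 1.5822e-05 rad = 3.263″.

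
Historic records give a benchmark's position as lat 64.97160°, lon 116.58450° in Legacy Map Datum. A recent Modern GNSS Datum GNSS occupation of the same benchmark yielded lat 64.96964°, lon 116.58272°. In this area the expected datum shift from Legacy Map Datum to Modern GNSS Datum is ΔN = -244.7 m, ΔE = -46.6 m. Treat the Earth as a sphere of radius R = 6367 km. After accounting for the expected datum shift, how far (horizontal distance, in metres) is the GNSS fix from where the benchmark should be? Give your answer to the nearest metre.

Observed coordinate differences: Δφ = -0.00196°, Δλ = -0.00178°.
Converting to metres (1° lat = 111125 m, cos φ = 0.423067): observed ΔN = -217.8 m, observed ΔE = -83.7 m.
Subtracting the expected shift leaves a residual of -217.8 − (-244.7) = 26.9 m north and -83.7 − (-46.6) = -37.1 m east.
Residual distance = √(26.9² + (-37.1)²) = 45.8 m.

46 m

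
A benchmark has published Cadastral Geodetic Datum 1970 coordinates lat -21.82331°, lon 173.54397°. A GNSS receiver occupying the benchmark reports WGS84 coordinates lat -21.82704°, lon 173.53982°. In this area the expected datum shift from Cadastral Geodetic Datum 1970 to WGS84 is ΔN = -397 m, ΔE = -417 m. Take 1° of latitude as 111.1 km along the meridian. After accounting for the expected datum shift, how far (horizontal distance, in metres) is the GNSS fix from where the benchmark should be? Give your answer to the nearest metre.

Observed coordinate differences: Δφ = -0.00373°, Δλ = -0.00415°.
Converting to metres (1° lat = 111100 m, cos φ = 0.928335): observed ΔN = -414.4 m, observed ΔE = -428.0 m.
Subtracting the expected shift leaves a residual of -414.4 − (-397) = -17.4 m north and -428.0 − (-417) = -11.0 m east.
Residual distance = √((-17.4)² + (-11.0)²) = 20.6 m.

21 m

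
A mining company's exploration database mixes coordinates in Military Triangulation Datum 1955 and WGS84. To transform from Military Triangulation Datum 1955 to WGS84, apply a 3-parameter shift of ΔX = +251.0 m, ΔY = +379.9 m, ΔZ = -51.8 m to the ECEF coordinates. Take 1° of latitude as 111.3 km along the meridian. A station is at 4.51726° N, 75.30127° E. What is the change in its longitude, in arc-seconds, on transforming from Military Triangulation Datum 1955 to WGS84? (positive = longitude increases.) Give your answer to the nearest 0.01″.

sin φ = 0.078759, cos φ = 0.996894, sin λ = 0.967273, cos λ = 0.253737.
East component: ΔE = −sin λ·ΔX + cos λ·ΔY = −(0.967273)(251.0) + (0.253737)(379.9) = -146.39 m.
1° of latitude spans 111300 m; at latitude φ, 1° of longitude spans that × cos φ = 110954.3 m, so Δλ = -146.39 / 110954.3 × 3600 = -4.750″.

Δλ = -4.75″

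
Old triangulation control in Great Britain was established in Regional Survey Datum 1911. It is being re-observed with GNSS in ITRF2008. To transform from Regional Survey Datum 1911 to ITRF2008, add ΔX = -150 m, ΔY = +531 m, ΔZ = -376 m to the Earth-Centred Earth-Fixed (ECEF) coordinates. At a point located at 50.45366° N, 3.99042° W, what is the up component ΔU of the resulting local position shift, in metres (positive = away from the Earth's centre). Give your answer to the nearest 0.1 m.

ΔU = -408.7 m

At φ = 50.45366°, λ = -3.99042°: sin φ = 0.771110, cos φ = 0.636702, sin λ = -0.069590, cos λ = 0.997576.
ΔU = cos φ cos λ·ΔX + cos φ sin λ·ΔY + sin φ·ΔZ = (0.636702)(0.997576)(-150) + (0.636702)(-0.069590)(531) + (0.771110)(-376) = -408.74 m.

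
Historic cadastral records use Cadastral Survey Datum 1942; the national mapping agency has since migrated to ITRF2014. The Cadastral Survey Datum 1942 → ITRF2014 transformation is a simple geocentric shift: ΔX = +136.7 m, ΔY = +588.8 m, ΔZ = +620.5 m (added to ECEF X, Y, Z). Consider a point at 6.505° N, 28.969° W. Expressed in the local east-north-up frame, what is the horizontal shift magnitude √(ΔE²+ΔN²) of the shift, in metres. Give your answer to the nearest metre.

861 m

The local east axis at (φ, λ) is (−sin λ, cos λ, 0), so ΔE = −sin(-28.969°)·136.7 + cos(-28.969°)·588.8 = 581.34 m.
The local north axis is (−sin φ cos λ, −sin φ sin λ, cos φ), giving ΔN = -13.549 + 32.308 + 616.505 = 635.26 m.
Horizontal magnitude = √(ΔE² + ΔN²) = √(581.34² + 635.26²) = 861.11 m.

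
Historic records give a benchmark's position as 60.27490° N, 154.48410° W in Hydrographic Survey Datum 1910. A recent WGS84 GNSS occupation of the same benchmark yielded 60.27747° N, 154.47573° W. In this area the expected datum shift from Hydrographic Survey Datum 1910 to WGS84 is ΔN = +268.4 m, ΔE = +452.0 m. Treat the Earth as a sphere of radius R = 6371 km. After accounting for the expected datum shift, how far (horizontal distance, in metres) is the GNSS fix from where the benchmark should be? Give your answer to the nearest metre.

Observed coordinate differences: Δφ = +0.00257°, Δλ = +0.00837°.
Converting to metres (1° lat = 111195 m, cos φ = 0.495839): observed ΔN = 285.8 m, observed ΔE = 461.5 m.
Subtracting the expected shift leaves a residual of 285.8 − (268.4) = 17.4 m north and 461.5 − (452.0) = 9.5 m east.
Residual distance = √(17.4² + 9.5²) = 19.8 m.

20 m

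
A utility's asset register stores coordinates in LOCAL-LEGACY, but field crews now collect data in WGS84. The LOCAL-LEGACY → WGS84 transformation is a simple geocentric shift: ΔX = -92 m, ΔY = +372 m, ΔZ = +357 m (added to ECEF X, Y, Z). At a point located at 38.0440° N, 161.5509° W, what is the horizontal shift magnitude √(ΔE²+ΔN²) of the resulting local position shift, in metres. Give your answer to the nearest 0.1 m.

485.7 m

At φ = 38.0440°, λ = -161.5509°: sin φ = 0.616266, cos φ = 0.787538, sin λ = -0.316462, cos λ = -0.948605.
ΔE = −sin λ·ΔX + cos λ·ΔY = −(-0.316462)·(-92) + (-0.948605)·(372) = -382.00 m.
ΔN = −sin φ cos λ·ΔX − sin φ sin λ·ΔY + cos φ·ΔZ = −(0.616266)(-0.948605)(-92) − (0.616266)(-0.316462)(372) + (0.787538)(357) = 299.92 m.
Horizontal magnitude = √(ΔE² + ΔN²) = √((-382.00)² + 299.92²) = 485.67 m.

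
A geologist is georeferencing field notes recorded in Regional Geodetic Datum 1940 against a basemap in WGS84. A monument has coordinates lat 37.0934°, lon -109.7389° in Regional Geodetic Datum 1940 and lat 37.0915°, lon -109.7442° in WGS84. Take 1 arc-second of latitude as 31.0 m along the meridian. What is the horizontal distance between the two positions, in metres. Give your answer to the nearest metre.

517 m

Δφ = 37.0915° − 37.0934° = -0.0019°; Δλ = -109.7442° − -109.7389° = -0.0053°.
1° of latitude = 3600 × 31.00 = 111600 m.
ΔN = Δφ × 111600 = -212.0 m; ΔE = Δλ × 111600 × cos(37.0934°) = -0.0053 × 111600 × 0.797653 = -471.8 m.
Distance = √(ΔE² + ΔN²) = √((-471.8)² + (-212.0)²) = 517.3 m.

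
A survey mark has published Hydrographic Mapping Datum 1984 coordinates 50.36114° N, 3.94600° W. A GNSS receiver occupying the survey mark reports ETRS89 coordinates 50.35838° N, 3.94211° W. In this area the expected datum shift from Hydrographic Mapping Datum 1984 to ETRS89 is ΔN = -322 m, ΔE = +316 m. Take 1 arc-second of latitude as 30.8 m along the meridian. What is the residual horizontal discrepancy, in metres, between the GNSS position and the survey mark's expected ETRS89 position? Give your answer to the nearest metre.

44 m

Observed coordinate differences: Δφ = -0.00276°, Δλ = +0.00389°.
Converting to metres (1° lat = 110880 m, cos φ = 0.637946): observed ΔN = -306.0 m, observed ΔE = 275.2 m.
Subtracting the expected shift leaves a residual of -306.0 − (-322) = 16.0 m north and 275.2 − (316) = -40.8 m east.
Residual distance = √(16.0² + (-40.8)²) = 43.9 m.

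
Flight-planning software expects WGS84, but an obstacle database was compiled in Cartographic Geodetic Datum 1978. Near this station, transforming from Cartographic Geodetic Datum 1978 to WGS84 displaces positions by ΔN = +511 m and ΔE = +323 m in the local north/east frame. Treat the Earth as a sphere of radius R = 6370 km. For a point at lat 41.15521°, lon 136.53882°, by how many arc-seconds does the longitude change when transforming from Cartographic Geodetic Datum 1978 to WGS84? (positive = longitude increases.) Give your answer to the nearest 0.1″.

Δλ = 13.9″

At latitude 41.15521°, cos φ = 0.752930.
One radian of longitude at latitude φ spans R cos φ, so Δλ = ΔE / (R cos φ) = 323.0 / (6370000 × 0.752930) = 6.7346e-05 rad = 13.891″.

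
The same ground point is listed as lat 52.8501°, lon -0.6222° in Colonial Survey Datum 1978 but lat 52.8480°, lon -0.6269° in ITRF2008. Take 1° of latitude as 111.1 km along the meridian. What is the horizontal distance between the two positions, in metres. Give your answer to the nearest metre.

Δφ = 52.8480° − 52.8501° = -0.0021°; Δλ = -0.6269° − -0.6222° = -0.0047°.
ΔN = Δφ × 111100 = -233.3 m; ΔE = Δλ × 111100 × cos(52.8501°) = -0.0047 × 111100 × 0.603902 = -315.3 m.
Distance = √(ΔE² + ΔN²) = √((-315.3)² + (-233.3)²) = 392.3 m.

392 m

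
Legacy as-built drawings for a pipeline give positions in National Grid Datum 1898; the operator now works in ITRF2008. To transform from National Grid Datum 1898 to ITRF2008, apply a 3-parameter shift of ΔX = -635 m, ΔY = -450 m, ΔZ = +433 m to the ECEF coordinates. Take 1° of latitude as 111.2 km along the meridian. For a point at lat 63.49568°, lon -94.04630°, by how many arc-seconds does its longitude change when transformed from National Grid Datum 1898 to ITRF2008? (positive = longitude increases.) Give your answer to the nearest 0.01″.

Δλ = -43.65″

sin φ = 0.894901, cos φ = 0.446265, sin λ = -0.997507, cos λ = -0.070563.
East component: ΔE = −sin λ·ΔX + cos λ·ΔY = −(-0.997507)(-635) + (-0.070563)(-450) = -601.66 m.
1° of latitude spans 111200 m; at latitude φ, 1° of longitude spans that × cos φ = 49624.7 m, so Δλ = -601.66 / 49624.7 × 3600 = -43.647″.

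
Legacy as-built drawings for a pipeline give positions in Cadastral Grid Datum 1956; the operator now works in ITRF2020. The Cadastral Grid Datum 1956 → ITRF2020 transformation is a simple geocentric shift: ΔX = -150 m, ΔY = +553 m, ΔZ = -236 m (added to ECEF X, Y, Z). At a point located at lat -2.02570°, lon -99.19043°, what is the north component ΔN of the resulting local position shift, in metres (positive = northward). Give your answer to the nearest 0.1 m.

The local north axis is (−sin φ cos λ, −sin φ sin λ, cos φ), giving ΔN = 0.847 − 19.296 − 235.853 = -254.30 m.

ΔN = -254.3 m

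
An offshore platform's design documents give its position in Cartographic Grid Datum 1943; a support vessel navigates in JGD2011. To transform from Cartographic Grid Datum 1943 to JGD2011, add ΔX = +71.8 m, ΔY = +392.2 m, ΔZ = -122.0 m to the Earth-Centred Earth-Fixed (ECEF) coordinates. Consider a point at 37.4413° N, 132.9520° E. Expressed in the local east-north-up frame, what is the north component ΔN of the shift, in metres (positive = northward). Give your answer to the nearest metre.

ΔN = -242 m

The local north axis is (−sin φ cos λ, −sin φ sin λ, cos φ), giving ΔN = 29.743 − 174.518 − 96.865 = -241.64 m.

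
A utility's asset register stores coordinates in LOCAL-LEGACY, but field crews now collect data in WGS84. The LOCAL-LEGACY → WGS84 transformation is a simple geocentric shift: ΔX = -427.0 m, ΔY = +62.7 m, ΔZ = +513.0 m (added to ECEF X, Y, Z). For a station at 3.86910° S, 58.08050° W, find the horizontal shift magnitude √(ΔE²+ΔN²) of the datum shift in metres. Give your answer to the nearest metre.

The local east axis at (φ, λ) is (−sin λ, cos λ, 0), so ΔE = −sin(-58.08050°)·(-427.0) + cos(-58.08050°)·62.7 = -329.28 m.
The local north axis is (−sin φ cos λ, −sin φ sin λ, cos φ), giving ΔN = -15.234 − 3.591 + 511.831 = 493.01 m.
Horizontal magnitude = √(ΔE² + ΔN²) = √((-329.28)² + 493.01²) = 592.86 m.

593 m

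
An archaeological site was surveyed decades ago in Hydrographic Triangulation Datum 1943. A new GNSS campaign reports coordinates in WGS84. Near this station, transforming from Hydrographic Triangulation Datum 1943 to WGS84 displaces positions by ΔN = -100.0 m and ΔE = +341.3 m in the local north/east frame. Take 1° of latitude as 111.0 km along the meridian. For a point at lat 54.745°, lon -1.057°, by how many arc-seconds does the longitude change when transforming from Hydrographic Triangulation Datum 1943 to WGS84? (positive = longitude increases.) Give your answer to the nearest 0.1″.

At latitude 54.745°, cos φ = 0.577216.
1° of longitude at this latitude = 111.0 × cos φ = 64.07 km, so Δλ = 341.3 / 64071.0 = 0.0053269° = 19.177″.

Δλ = 19.2″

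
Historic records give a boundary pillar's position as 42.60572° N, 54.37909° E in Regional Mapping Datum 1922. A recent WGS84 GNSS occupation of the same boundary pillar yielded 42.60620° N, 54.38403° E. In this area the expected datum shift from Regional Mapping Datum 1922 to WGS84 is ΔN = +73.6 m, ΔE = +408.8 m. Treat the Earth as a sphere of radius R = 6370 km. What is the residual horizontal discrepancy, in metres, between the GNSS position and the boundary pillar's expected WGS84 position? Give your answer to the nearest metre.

Observed coordinate differences: Δφ = +0.00048°, Δλ = +0.00494°.
Converting to metres (1° lat = 111177 m, cos φ = 0.736030): observed ΔN = 53.4 m, observed ΔE = 404.2 m.
Subtracting the expected shift leaves a residual of 53.4 − (73.6) = -20.2 m north and 404.2 − (408.8) = -4.6 m east.
Residual distance = √((-20.2)² + (-4.6)²) = 20.7 m.

21 m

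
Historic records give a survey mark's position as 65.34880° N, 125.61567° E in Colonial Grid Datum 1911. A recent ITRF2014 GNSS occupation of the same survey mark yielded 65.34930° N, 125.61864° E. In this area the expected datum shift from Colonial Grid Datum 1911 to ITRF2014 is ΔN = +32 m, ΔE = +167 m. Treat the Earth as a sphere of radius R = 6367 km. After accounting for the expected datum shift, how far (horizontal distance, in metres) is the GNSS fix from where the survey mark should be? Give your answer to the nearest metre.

Observed coordinate differences: Δφ = +0.00050°, Δλ = +0.00297°.
Converting to metres (1° lat = 111125 m, cos φ = 0.417093): observed ΔN = 55.6 m, observed ΔE = 137.7 m.
Subtracting the expected shift leaves a residual of 55.6 − (32) = 23.6 m north and 137.7 − (167) = -29.3 m east.
Residual distance = √(23.6² + (-29.3)²) = 37.6 m.

38 m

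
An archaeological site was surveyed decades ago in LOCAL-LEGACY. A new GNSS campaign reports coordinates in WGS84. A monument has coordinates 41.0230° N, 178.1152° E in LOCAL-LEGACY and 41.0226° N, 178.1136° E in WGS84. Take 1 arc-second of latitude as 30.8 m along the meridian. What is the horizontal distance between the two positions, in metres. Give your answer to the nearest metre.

141 m

Δφ = 41.0226° − 41.0230° = -0.0004°; Δλ = 178.1136° − 178.1152° = -0.0016°.
1° of latitude = 3600 × 30.80 = 110880 m.
ΔN = Δφ × 110880 = -44.4 m; ΔE = Δλ × 110880 × cos(41.0230°) = -0.0016 × 110880 × 0.754446 = -133.8 m.
Distance = √(ΔE² + ΔN²) = √((-133.8)² + (-44.4)²) = 141.0 m.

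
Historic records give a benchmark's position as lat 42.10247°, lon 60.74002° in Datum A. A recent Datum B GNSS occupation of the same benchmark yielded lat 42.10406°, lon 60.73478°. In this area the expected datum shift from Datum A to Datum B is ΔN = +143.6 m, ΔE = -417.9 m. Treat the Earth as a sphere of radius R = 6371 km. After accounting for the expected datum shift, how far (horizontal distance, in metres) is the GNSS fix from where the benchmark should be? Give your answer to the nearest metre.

Observed coordinate differences: Δφ = +0.00159°, Δλ = -0.00524°.
Converting to metres (1° lat = 111195 m, cos φ = 0.741947): observed ΔN = 176.8 m, observed ΔE = -432.3 m.
Subtracting the expected shift leaves a residual of 176.8 − (143.6) = 33.2 m north and -432.3 − (-417.9) = -14.4 m east.
Residual distance = √(33.2² + (-14.4)²) = 36.2 m.

36 m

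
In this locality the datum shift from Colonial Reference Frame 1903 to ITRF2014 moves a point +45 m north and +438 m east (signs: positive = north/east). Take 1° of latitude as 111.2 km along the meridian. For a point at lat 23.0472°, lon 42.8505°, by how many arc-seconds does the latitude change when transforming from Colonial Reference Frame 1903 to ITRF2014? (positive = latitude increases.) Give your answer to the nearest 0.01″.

1° of latitude = 111.2 km, so Δφ = 45.0 / 111200 = 0.0004047° = 1.457″.

Δφ = 1.46″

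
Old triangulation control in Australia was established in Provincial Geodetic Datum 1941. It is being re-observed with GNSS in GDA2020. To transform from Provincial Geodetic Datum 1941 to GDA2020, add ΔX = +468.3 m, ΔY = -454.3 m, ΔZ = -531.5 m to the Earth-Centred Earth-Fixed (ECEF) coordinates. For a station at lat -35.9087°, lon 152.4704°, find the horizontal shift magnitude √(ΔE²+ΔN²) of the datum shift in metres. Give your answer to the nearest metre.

819 m

At φ = -35.9087°, λ = 152.4704°: sin φ = -0.586495, cos φ = 0.809953, sin λ = 0.462207, cos λ = -0.886772.
ΔE = −sin λ·ΔX + cos λ·ΔY = −(0.462207)·(468.3) + (-0.886772)·(-454.3) = 186.41 m.
ΔN = −sin φ cos λ·ΔX − sin φ sin λ·ΔY + cos φ·ΔZ = −(-0.586495)(-0.886772)(468.3) − (-0.586495)(0.462207)(-454.3) + (0.809953)(-531.5) = -797.20 m.
Horizontal magnitude = √(ΔE² + ΔN²) = √(186.41² + (-797.20)²) = 818.70 m.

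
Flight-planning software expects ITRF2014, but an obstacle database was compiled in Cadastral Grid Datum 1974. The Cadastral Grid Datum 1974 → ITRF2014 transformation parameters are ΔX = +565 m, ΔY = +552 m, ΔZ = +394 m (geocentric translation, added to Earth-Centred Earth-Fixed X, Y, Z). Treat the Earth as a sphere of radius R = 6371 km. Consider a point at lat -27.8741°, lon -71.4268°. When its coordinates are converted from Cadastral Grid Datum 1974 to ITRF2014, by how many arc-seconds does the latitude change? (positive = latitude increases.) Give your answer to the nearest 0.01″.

sin φ = -0.467530, cos φ = 0.883977, sin λ = -0.947917, cos λ = 0.318516.
North component: ΔN = −sin φ cos λ·ΔX − sin φ sin λ·ΔY + cos φ·ΔZ = −(-0.467530)(0.318516)(565) − (-0.467530)(-0.947917)(552) + (0.883977)(394) = 187.79 m.
1° of latitude spans πR/180 = 111195 m, so Δφ = 187.79 / 111195 × 3600 = 6.080″.

Δφ = 6.08″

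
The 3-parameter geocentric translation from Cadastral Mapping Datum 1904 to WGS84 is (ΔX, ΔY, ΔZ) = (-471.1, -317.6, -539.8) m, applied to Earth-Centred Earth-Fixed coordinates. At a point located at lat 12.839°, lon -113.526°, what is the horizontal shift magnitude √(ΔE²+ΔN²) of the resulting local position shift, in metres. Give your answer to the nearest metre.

703 m

At φ = 12.839°, λ = -113.526°: sin φ = 0.222212, cos φ = 0.974998, sin λ = -0.916879, cos λ = -0.399165.
ΔE = −sin λ·ΔX + cos λ·ΔY = −(-0.916879)·(-471.1) + (-0.399165)·(-317.6) = -305.17 m.
ΔN = −sin φ cos λ·ΔX − sin φ sin λ·ΔY + cos φ·ΔZ = −(0.222212)(-0.399165)(-471.1) − (0.222212)(-0.916879)(-317.6) + (0.974998)(-539.8) = -632.80 m.
Horizontal magnitude = √(ΔE² + ΔN²) = √((-305.17)² + (-632.80)²) = 702.54 m.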